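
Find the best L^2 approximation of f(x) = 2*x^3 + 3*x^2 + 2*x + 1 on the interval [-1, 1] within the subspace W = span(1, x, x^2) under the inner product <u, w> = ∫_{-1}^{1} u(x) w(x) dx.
g(x) = 3*x^2 + 16*x/5 + 1

The best approximation g ∈ W is the orthogonal projection of f onto W. Writing g = a_0 + a_1 x + a_2 x^2, the coefficients solve the normal equations G · a = b where
  G_{ij} = <φ_i, φ_j> and b_i = <f, φ_i>, with φ_0 = 1, φ_1 = x, φ_2 = x^2.
G =
  [2, 0, 2/3]
  [0, 2/3, 0]
  [2/3, 0, 2/5],
b = (4, 32/15, 28/15).
Solving gives a_0 = 1, a_1 = 16/5, a_2 = 3, so
  g(x) = 3*x^2 + 16*x/5 + 1.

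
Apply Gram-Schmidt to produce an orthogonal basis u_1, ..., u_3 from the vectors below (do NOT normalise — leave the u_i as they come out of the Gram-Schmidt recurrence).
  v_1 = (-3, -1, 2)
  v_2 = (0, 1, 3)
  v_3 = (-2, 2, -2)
Orthogonal basis:
  u_1 = (-3, -1, 2)
  u_2 = (15/14, 19/14, 16/7)
  u_3 = (-34/23, 306/115, -102/115)

Apply the Gram-Schmidt recurrence
  u_1 = v_1
  u_i = v_i − Σ_{j<i} ((v_i · u_j) / (u_j · u_j)) · u_j.

Step by step this gives:
  u_1 = (-3, -1, 2)
  u_2 = (15/14, 19/14, 16/7)
  u_3 = (-34/23, 306/115, -102/115)

Orthogonality check:
  u_2 · u_1 = 0 (should be 0)
  u_3 · u_1 = 0 (should be 0)
  u_3 · u_2 = 0 (should be 0)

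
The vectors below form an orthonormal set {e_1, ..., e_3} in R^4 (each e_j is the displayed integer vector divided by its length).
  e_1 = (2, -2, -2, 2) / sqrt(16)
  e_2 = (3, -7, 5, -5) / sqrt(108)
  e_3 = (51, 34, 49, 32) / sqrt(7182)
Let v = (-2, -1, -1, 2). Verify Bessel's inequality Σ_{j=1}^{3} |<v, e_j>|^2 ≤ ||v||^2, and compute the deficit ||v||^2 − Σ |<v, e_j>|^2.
Σ |<v, e_j>|^2 = 1291/266; ||v||^2 = 10; deficit = 1369/266

Write each e_j = u_j / sqrt(<u_j, u_j>) where u_j is the displayed integer vector. Then <v, e_j> = <v, u_j> / sqrt(<u_j, u_j>), so |<v, e_j>|^2 = <v, u_j>^2 / <u_j, u_j>.
Coefficients: <v, e_1> = 4/sqrt(16), <v, e_2> = -14/sqrt(108), <v, e_3> = -121/sqrt(7182).
Square and sum: Σ |<v, e_j>|^2 = 1291/266.
Compute ||v||^2 = v·v = 10.
Deficit = 10 − 1291/266 = 1369/266 ≥ 0, confirming Bessel's inequality. (The deficit equals ||v − Σ <v,e_j> e_j||^2, the squared distance from v to span{e_j}.)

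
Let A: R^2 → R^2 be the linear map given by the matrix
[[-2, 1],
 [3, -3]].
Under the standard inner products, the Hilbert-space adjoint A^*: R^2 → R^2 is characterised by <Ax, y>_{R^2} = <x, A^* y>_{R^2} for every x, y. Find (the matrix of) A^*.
A^* = A^T =
[[-2, 3],
 [1, -3]]

For real matrices with standard dot products, the defining identity <Ax, y> = <x, A^* y> gives (Ax)^T y = x^T (A^*) y, i.e. x^T A^T y = x^T (A^*) y. Since this holds for all x, y, we must have A^* = A^T. Therefore
A^* =
[[-2, 3],
 [1, -3]].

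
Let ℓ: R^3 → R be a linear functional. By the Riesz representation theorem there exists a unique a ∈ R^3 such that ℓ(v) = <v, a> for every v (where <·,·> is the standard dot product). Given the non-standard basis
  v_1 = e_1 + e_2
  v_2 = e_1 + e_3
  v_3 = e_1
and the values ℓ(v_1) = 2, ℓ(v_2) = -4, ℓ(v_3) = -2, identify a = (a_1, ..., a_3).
a = (-2, 4, -2)

Write a = (a_1, ..., a_3) in the standard basis. For each basis vector v_i, ℓ(v_i) = <v_i, a> is a linear equation in the a_j's. Collect the n equations into a matrix system V a = ℓ, where row i of V is v_i (expressed in the standard basis). Since V is invertible (lower-triangular with 1s on the diagonal, up to permutation), solve by back-substitution:
  V =
[[1, 1, 0],
 [1, 0, 1],
 [1, 0, 0]]
  V a = (2, -4, -2)
Solving gives a = (-2, 4, -2).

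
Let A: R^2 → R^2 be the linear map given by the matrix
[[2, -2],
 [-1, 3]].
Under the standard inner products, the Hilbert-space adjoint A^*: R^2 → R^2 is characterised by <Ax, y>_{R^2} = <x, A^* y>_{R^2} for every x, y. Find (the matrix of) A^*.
A^* = A^T =
[[2, -1],
 [-2, 3]]

For real matrices with standard dot products, the defining identity <Ax, y> = <x, A^* y> gives (Ax)^T y = x^T (A^*) y, i.e. x^T A^T y = x^T (A^*) y. Since this holds for all x, y, we must have A^* = A^T. Therefore
A^* =
[[2, -1],
 [-2, 3]].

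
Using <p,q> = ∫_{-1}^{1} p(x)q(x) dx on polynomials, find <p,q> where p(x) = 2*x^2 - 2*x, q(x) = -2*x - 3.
<p,q> = -4/3

Expand the product: p(x)·q(x) = -4*x^3 - 2*x^2 + 6*x.
∫_{-1}^{1} of each monomial x^k gives [2/(k+1) if k even, 0 if k odd]. Integrating term-by-term (or equivalently evaluating the antiderivative F(x) = -x^4 - 2*x^3/3 + 3*x^2 at the endpoints):
  F(1) − F(−1) = 4/3 − (8/3) = -4/3.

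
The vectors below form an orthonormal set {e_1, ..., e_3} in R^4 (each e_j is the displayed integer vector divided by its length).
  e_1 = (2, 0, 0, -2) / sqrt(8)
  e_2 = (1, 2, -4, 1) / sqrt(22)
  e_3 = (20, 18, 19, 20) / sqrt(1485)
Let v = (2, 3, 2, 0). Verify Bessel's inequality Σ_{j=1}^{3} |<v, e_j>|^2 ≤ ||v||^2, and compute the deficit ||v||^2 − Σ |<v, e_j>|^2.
Σ |<v, e_j>|^2 = 206/15; ||v||^2 = 17; deficit = 49/15

Write each e_j = u_j / sqrt(<u_j, u_j>) where u_j is the displayed integer vector. Then <v, e_j> = <v, u_j> / sqrt(<u_j, u_j>), so |<v, e_j>|^2 = <v, u_j>^2 / <u_j, u_j>.
Coefficients: <v, e_1> = 4/sqrt(8), <v, e_2> = 0/sqrt(22), <v, e_3> = 132/sqrt(1485).
Square and sum: Σ |<v, e_j>|^2 = 206/15.
Compute ||v||^2 = v·v = 17.
Deficit = 17 − 206/15 = 49/15 ≥ 0, confirming Bessel's inequality. (The deficit equals ||v − Σ <v,e_j> e_j||^2, the squared distance from v to span{e_j}.)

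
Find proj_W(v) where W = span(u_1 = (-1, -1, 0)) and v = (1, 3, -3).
proj_W(v) = (2, 2, 0)

Set up U = [u_1 | ... | u_1] ∈ R^(3×1). The projector onto W = col(U) is P = U (U^T U)^(-1) U^T.
Compute U^T U =
  [2],
and U^T v = (-4).
Solve U^T U · c = U^T v for the coefficients: c = (-2). The projection is proj_W(v) = U c.
Check: (v - proj_W(v)) · u_1 = 0  (should be 0).
Result: proj_W(v) = (2, 2, 0).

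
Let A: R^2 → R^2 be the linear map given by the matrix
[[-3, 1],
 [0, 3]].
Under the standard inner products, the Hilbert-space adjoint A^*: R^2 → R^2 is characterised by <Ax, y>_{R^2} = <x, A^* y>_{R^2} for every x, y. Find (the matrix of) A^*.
A^* = A^T =
[[-3, 0],
 [1, 3]]

For real matrices with standard dot products, the defining identity <Ax, y> = <x, A^* y> gives (Ax)^T y = x^T (A^*) y, i.e. x^T A^T y = x^T (A^*) y. Since this holds for all x, y, we must have A^* = A^T. Therefore
A^* =
[[-3, 0],
 [1, 3]].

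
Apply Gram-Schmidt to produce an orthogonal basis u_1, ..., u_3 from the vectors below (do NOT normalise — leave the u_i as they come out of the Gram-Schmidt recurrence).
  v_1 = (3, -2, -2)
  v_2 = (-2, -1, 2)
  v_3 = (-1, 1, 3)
Orthogonal basis:
  u_1 = (3, -2, -2)
  u_2 = (-10/17, -33/17, 18/17)
  u_3 = (102/89, 34/89, 119/89)

Apply the Gram-Schmidt recurrence
  u_1 = v_1
  u_i = v_i − Σ_{j<i} ((v_i · u_j) / (u_j · u_j)) · u_j.

Step by step this gives:
  u_1 = (3, -2, -2)
  u_2 = (-10/17, -33/17, 18/17)
  u_3 = (102/89, 34/89, 119/89)

Orthogonality check:
  u_2 · u_1 = 0 (should be 0)
  u_3 · u_1 = 0 (should be 0)
  u_3 · u_2 = 0 (should be 0)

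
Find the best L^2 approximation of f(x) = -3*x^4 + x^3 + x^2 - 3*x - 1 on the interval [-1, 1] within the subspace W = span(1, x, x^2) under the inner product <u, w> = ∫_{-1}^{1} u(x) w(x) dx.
g(x) = -11*x^2/7 - 12*x/5 - 26/35

The best approximation g ∈ W is the orthogonal projection of f onto W. Writing g = a_0 + a_1 x + a_2 x^2, the coefficients solve the normal equations G · a = b where
  G_{ij} = <φ_i, φ_j> and b_i = <f, φ_i>, with φ_0 = 1, φ_1 = x, φ_2 = x^2.
G =
  [2, 0, 2/3]
  [0, 2/3, 0]
  [2/3, 0, 2/5],
b = (-38/15, -8/5, -118/105).
Solving gives a_0 = -26/35, a_1 = -12/5, a_2 = -11/7, so
  g(x) = -11*x^2/7 - 12*x/5 - 26/35.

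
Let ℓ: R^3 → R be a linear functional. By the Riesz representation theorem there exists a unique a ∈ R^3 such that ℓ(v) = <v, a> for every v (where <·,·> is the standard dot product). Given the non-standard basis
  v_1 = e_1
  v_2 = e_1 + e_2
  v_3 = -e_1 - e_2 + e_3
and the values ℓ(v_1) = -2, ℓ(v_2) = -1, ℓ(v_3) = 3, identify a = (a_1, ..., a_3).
a = (-2, 1, 2)

Write a = (a_1, ..., a_3) in the standard basis. For each basis vector v_i, ℓ(v_i) = <v_i, a> is a linear equation in the a_j's. Collect the n equations into a matrix system V a = ℓ, where row i of V is v_i (expressed in the standard basis). Since V is invertible (lower-triangular with 1s on the diagonal, up to permutation), solve by back-substitution:
  V =
[[1, 0, 0],
 [1, 1, 0],
 [-1, -1, 1]]
  V a = (-2, -1, 3)
Solving gives a = (-2, 1, 2).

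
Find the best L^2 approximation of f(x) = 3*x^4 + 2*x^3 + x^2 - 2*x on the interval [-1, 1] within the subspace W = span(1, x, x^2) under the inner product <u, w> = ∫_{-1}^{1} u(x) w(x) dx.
g(x) = 25*x^2/7 - 4*x/5 - 9/35

The best approximation g ∈ W is the orthogonal projection of f onto W. Writing g = a_0 + a_1 x + a_2 x^2, the coefficients solve the normal equations G · a = b where
  G_{ij} = <φ_i, φ_j> and b_i = <f, φ_i>, with φ_0 = 1, φ_1 = x, φ_2 = x^2.
G =
  [2, 0, 2/3]
  [0, 2/3, 0]
  [2/3, 0, 2/5],
b = (28/15, -8/15, 44/35).
Solving gives a_0 = -9/35, a_1 = -4/5, a_2 = 25/7, so
  g(x) = 25*x^2/7 - 4*x/5 - 9/35.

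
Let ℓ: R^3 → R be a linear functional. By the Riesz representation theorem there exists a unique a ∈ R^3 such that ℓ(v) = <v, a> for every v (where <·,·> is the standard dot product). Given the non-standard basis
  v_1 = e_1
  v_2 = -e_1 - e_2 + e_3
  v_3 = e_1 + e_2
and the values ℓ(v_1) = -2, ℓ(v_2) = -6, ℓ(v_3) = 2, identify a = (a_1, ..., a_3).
a = (-2, 4, -4)

Write a = (a_1, ..., a_3) in the standard basis. For each basis vector v_i, ℓ(v_i) = <v_i, a> is a linear equation in the a_j's. Collect the n equations into a matrix system V a = ℓ, where row i of V is v_i (expressed in the standard basis). Since V is invertible (lower-triangular with 1s on the diagonal, up to permutation), solve by back-substitution:
  V =
[[1, 0, 0],
 [-1, -1, 1],
 [1, 1, 0]]
  V a = (-2, -6, 2)
Solving gives a = (-2, 4, -4).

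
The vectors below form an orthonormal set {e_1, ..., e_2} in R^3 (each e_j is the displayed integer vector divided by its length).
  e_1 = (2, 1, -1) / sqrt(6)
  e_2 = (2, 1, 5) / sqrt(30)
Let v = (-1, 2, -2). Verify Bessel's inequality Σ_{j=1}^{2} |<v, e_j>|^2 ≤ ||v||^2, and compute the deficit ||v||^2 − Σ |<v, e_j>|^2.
Σ |<v, e_j>|^2 = 4; ||v||^2 = 9; deficit = 5

Write each e_j = u_j / sqrt(<u_j, u_j>) where u_j is the displayed integer vector. Then <v, e_j> = <v, u_j> / sqrt(<u_j, u_j>), so |<v, e_j>|^2 = <v, u_j>^2 / <u_j, u_j>.
Coefficients: <v, e_1> = 2/sqrt(6), <v, e_2> = -10/sqrt(30).
Square and sum: Σ |<v, e_j>|^2 = 4.
Compute ||v||^2 = v·v = 9.
Deficit = 9 − 4 = 5 ≥ 0, confirming Bessel's inequality. (The deficit equals ||v − Σ <v,e_j> e_j||^2, the squared distance from v to span{e_j}.)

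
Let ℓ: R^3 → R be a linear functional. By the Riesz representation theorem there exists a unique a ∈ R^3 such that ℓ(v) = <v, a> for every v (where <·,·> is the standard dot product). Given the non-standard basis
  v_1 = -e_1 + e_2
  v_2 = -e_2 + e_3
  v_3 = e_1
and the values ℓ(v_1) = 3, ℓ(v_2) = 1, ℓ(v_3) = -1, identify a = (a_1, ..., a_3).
a = (-1, 2, 3)

Write a = (a_1, ..., a_3) in the standard basis. For each basis vector v_i, ℓ(v_i) = <v_i, a> is a linear equation in the a_j's. Collect the n equations into a matrix system V a = ℓ, where row i of V is v_i (expressed in the standard basis). Since V is invertible (lower-triangular with 1s on the diagonal, up to permutation), solve by back-substitution:
  V =
[[-1, 1, 0],
 [0, -1, 1],
 [1, 0, 0]]
  V a = (3, 1, -1)
Solving gives a = (-1, 2, 3).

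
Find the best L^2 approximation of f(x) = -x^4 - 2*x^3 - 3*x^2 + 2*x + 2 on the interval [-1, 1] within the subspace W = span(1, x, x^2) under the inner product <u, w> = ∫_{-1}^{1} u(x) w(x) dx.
g(x) = -27*x^2/7 + 4*x/5 + 73/35

The best approximation g ∈ W is the orthogonal projection of f onto W. Writing g = a_0 + a_1 x + a_2 x^2, the coefficients solve the normal equations G · a = b where
  G_{ij} = <φ_i, φ_j> and b_i = <f, φ_i>, with φ_0 = 1, φ_1 = x, φ_2 = x^2.
G =
  [2, 0, 2/3]
  [0, 2/3, 0]
  [2/3, 0, 2/5],
b = (8/5, 8/15, -16/105).
Solving gives a_0 = 73/35, a_1 = 4/5, a_2 = -27/7, so
  g(x) = -27*x^2/7 + 4*x/5 + 73/35.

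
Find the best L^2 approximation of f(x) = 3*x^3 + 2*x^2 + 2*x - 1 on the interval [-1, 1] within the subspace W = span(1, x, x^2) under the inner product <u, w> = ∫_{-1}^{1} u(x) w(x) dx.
g(x) = 2*x^2 + 19*x/5 - 1

The best approximation g ∈ W is the orthogonal projection of f onto W. Writing g = a_0 + a_1 x + a_2 x^2, the coefficients solve the normal equations G · a = b where
  G_{ij} = <φ_i, φ_j> and b_i = <f, φ_i>, with φ_0 = 1, φ_1 = x, φ_2 = x^2.
G =
  [2, 0, 2/3]
  [0, 2/3, 0]
  [2/3, 0, 2/5],
b = (-2/3, 38/15, 2/15).
Solving gives a_0 = -1, a_1 = 19/5, a_2 = 2, so
  g(x) = 2*x^2 + 19*x/5 - 1.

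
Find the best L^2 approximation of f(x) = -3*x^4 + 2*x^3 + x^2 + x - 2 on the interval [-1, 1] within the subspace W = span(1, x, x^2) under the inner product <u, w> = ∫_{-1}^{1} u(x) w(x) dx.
g(x) = -11*x^2/7 + 11*x/5 - 61/35

The best approximation g ∈ W is the orthogonal projection of f onto W. Writing g = a_0 + a_1 x + a_2 x^2, the coefficients solve the normal equations G · a = b where
  G_{ij} = <φ_i, φ_j> and b_i = <f, φ_i>, with φ_0 = 1, φ_1 = x, φ_2 = x^2.
G =
  [2, 0, 2/3]
  [0, 2/3, 0]
  [2/3, 0, 2/5],
b = (-68/15, 22/15, -188/105).
Solving gives a_0 = -61/35, a_1 = 11/5, a_2 = -11/7, so
  g(x) = -11*x^2/7 + 11*x/5 - 61/35.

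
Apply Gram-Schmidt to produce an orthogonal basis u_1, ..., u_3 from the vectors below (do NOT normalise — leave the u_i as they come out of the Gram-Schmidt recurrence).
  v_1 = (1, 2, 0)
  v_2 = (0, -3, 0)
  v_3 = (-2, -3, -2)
Orthogonal basis:
  u_1 = (1, 2, 0)
  u_2 = (6/5, -3/5, 0)
  u_3 = (0, 0, -2)

Apply the Gram-Schmidt recurrence
  u_1 = v_1
  u_i = v_i − Σ_{j<i} ((v_i · u_j) / (u_j · u_j)) · u_j.

Step by step this gives:
  u_1 = (1, 2, 0)
  u_2 = (6/5, -3/5, 0)
  u_3 = (0, 0, -2)

Orthogonality check:
  u_2 · u_1 = 0 (should be 0)
  u_3 · u_1 = 0 (should be 0)
  u_3 · u_2 = 0 (should be 0)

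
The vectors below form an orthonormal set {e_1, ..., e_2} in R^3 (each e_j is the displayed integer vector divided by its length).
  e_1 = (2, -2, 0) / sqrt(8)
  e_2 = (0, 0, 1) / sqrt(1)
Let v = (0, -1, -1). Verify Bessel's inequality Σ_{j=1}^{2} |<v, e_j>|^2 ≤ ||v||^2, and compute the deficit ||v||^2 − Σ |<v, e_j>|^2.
Σ |<v, e_j>|^2 = 3/2; ||v||^2 = 2; deficit = 1/2

Write each e_j = u_j / sqrt(<u_j, u_j>) where u_j is the displayed integer vector. Then <v, e_j> = <v, u_j> / sqrt(<u_j, u_j>), so |<v, e_j>|^2 = <v, u_j>^2 / <u_j, u_j>.
Coefficients: <v, e_1> = 2/sqrt(8), <v, e_2> = -1/sqrt(1).
Square and sum: Σ |<v, e_j>|^2 = 3/2.
Compute ||v||^2 = v·v = 2.
Deficit = 2 − 3/2 = 1/2 ≥ 0, confirming Bessel's inequality. (The deficit equals ||v − Σ <v,e_j> e_j||^2, the squared distance from v to span{e_j}.)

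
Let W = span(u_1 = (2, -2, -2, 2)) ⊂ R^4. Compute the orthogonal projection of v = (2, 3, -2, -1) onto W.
proj_W(v) = (0, 0, 0, 0)

Set up U = [u_1 | ... | u_1] ∈ R^(4×1). The projector onto W = col(U) is P = U (U^T U)^(-1) U^T.
Compute U^T U =
  [16],
and U^T v = (0).
Solve U^T U · c = U^T v for the coefficients: c = (0). The projection is proj_W(v) = U c.
Check: (v - proj_W(v)) · u_1 = 0  (should be 0).
Result: proj_W(v) = (0, 0, 0, 0).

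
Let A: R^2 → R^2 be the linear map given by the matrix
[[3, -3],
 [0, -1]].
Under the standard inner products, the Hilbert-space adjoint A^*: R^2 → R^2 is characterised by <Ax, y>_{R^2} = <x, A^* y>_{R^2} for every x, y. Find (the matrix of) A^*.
A^* = A^T =
[[3, 0],
 [-3, -1]]

For real matrices with standard dot products, the defining identity <Ax, y> = <x, A^* y> gives (Ax)^T y = x^T (A^*) y, i.e. x^T A^T y = x^T (A^*) y. Since this holds for all x, y, we must have A^* = A^T. Therefore
A^* =
[[3, 0],
 [-3, -1]].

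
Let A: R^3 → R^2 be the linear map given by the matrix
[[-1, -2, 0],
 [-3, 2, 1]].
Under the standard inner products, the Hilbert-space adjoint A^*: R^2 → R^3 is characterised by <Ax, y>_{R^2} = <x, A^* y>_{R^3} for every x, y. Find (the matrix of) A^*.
A^* = A^T =
[[-1, -3],
 [-2, 2],
 [0, 1]]

For real matrices with standard dot products, the defining identity <Ax, y> = <x, A^* y> gives (Ax)^T y = x^T (A^*) y, i.e. x^T A^T y = x^T (A^*) y. Since this holds for all x, y, we must have A^* = A^T. Therefore
A^* =
[[-1, -3],
 [-2, 2],
 [0, 1]].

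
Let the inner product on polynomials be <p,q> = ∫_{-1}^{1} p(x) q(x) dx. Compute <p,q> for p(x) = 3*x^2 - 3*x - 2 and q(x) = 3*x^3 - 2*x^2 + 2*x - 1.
<p,q> = -16/3

Expand the product: p(x)·q(x) = 9*x^5 - 15*x^4 + 6*x^3 - 5*x^2 - x + 2.
∫_{-1}^{1} of each monomial x^k gives [2/(k+1) if k even, 0 if k odd]. Integrating term-by-term (or equivalently evaluating the antiderivative F(x) = 3*x^6/2 - 3*x^5 + 3*x^4/2 - 5*x^3/3 - x^2/2 + 2*x at the endpoints):
  F(1) − F(−1) = -1/6 − (31/6) = -16/3.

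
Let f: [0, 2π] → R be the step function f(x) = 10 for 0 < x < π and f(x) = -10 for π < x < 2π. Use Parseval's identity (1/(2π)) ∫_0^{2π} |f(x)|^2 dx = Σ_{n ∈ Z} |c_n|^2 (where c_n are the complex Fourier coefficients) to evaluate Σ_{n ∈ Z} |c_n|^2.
Σ |c_n|^2 = 100

Parseval equates the L^2 energy of f (normalised by 1/(2π)) with the ℓ^2 sum of its Fourier coefficients: (1/(2π)) ∫_0^{2π} |f|^2 = Σ |c_n|^2.
Compute the left side: (1/(2π)) [∫_0^π 10^2 dx + ∫_π^{2π} (-10)^2 dx] = (1/(2π)) · (100π + 100π) = (100 + 100)/2 = 100.
So Σ_{n ∈ Z} |c_n|^2 = 100.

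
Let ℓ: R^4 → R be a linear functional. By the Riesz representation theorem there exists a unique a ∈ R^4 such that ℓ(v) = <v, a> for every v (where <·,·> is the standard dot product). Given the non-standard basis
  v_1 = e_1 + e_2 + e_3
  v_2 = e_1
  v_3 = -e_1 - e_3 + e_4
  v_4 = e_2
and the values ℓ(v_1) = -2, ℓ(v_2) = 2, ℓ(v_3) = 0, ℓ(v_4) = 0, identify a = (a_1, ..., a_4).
a = (2, 0, -4, -2)

Write a = (a_1, ..., a_4) in the standard basis. For each basis vector v_i, ℓ(v_i) = <v_i, a> is a linear equation in the a_j's. Collect the n equations into a matrix system V a = ℓ, where row i of V is v_i (expressed in the standard basis). Since V is invertible (lower-triangular with 1s on the diagonal, up to permutation), solve by back-substitution:
  V =
[[1, 1, 1, 0],
 [1, 0, 0, 0],
 [-1, 0, -1, 1],
 [0, 1, 0, 0]]
  V a = (-2, 2, 0, 0)
Solving gives a = (2, 0, -4, -2).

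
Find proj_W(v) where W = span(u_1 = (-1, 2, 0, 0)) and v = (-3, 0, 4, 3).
proj_W(v) = (-3/5, 6/5, 0, 0)

Set up U = [u_1 | ... | u_1] ∈ R^(4×1). The projector onto W = col(U) is P = U (U^T U)^(-1) U^T.
Compute U^T U =
  [5],
and U^T v = (3).
Solve U^T U · c = U^T v for the coefficients: c = (3/5). The projection is proj_W(v) = U c.
Check: (v - proj_W(v)) · u_1 = 0  (should be 0).
Result: proj_W(v) = (-3/5, 6/5, 0, 0).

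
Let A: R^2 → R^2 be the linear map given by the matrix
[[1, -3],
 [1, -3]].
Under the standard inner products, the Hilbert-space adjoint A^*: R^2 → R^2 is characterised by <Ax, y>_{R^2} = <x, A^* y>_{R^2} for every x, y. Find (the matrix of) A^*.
A^* = A^T =
[[1, 1],
 [-3, -3]]

For real matrices with standard dot products, the defining identity <Ax, y> = <x, A^* y> gives (Ax)^T y = x^T (A^*) y, i.e. x^T A^T y = x^T (A^*) y. Since this holds for all x, y, we must have A^* = A^T. Therefore
A^* =
[[1, 1],
 [-3, -3]].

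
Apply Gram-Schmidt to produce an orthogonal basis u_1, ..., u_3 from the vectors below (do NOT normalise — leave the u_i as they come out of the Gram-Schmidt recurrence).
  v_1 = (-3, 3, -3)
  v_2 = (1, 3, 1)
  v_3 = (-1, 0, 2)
Orthogonal basis:
  u_1 = (-3, 3, -3)
  u_2 = (4/3, 8/3, 4/3)
  u_3 = (-3/2, 0, 3/2)

Apply the Gram-Schmidt recurrence
  u_1 = v_1
  u_i = v_i − Σ_{j<i} ((v_i · u_j) / (u_j · u_j)) · u_j.

Step by step this gives:
  u_1 = (-3, 3, -3)
  u_2 = (4/3, 8/3, 4/3)
  u_3 = (-3/2, 0, 3/2)

Orthogonality check:
  u_2 · u_1 = 0 (should be 0)
  u_3 · u_1 = 0 (should be 0)
  u_3 · u_2 = 0 (should be 0)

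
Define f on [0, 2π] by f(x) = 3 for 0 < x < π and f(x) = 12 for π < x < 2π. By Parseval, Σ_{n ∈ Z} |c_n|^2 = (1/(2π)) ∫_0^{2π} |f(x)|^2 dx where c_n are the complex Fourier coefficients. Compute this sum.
Σ |c_n|^2 = 153/2

Parseval equates the L^2 energy of f (normalised by 1/(2π)) with the ℓ^2 sum of its Fourier coefficients: (1/(2π)) ∫_0^{2π} |f|^2 = Σ |c_n|^2.
Compute the left side: (1/(2π)) [∫_0^π 3^2 dx + ∫_π^{2π} 12^2 dx] = (1/(2π)) · (9π + 144π) = (9 + 144)/2 = 153/2.
So Σ_{n ∈ Z} |c_n|^2 = 153/2.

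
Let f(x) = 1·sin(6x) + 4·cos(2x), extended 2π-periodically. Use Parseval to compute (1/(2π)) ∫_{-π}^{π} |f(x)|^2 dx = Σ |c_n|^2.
Σ |c_n|^2 = 17/2

Expand |f|^2 and use orthogonality of {sin(nx), cos(mx)} on [-π, π]:
  ∫_{-π}^{π} sin(nx)^2 dx = π, ∫ cos(mx)^2 dx = π, and cross terms integrate to 0.
So ∫_{-π}^{π} f(x)^2 dx = 1^2 · π + 4^2 · π = (1 + 16)π.
Divide by 2π: (1 + 16)/2 = 17/2.
By Parseval, this equals Σ |c_n|^2.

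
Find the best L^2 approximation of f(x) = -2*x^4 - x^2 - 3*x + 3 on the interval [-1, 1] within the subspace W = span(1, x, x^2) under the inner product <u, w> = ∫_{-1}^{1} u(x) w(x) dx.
g(x) = -19*x^2/7 - 3*x + 111/35

The best approximation g ∈ W is the orthogonal projection of f onto W. Writing g = a_0 + a_1 x + a_2 x^2, the coefficients solve the normal equations G · a = b where
  G_{ij} = <φ_i, φ_j> and b_i = <f, φ_i>, with φ_0 = 1, φ_1 = x, φ_2 = x^2.
G =
  [2, 0, 2/3]
  [0, 2/3, 0]
  [2/3, 0, 2/5],
b = (68/15, -2, 36/35).
Solving gives a_0 = 111/35, a_1 = -3, a_2 = -19/7, so
  g(x) = -19*x^2/7 - 3*x + 111/35.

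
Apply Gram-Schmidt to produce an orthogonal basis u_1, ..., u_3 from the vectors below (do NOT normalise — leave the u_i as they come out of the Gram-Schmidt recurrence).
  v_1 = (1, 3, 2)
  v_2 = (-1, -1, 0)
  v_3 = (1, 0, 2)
Orthogonal basis:
  u_1 = (1, 3, 2)
  u_2 = (-5/7, -1/7, 4/7)
  u_3 = (1, -1, 1)

Apply the Gram-Schmidt recurrence
  u_1 = v_1
  u_i = v_i − Σ_{j<i} ((v_i · u_j) / (u_j · u_j)) · u_j.

Step by step this gives:
  u_1 = (1, 3, 2)
  u_2 = (-5/7, -1/7, 4/7)
  u_3 = (1, -1, 1)

Orthogonality check:
  u_2 · u_1 = 0 (should be 0)
  u_3 · u_1 = 0 (should be 0)
  u_3 · u_2 = 0 (should be 0)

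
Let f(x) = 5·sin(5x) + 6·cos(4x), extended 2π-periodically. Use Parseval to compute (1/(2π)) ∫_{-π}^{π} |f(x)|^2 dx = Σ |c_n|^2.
Σ |c_n|^2 = 61/2

Expand |f|^2 and use orthogonality of {sin(nx), cos(mx)} on [-π, π]:
  ∫_{-π}^{π} sin(nx)^2 dx = π, ∫ cos(mx)^2 dx = π, and cross terms integrate to 0.
So ∫_{-π}^{π} f(x)^2 dx = 5^2 · π + 6^2 · π = (25 + 36)π.
Divide by 2π: (25 + 36)/2 = 61/2.
By Parseval, this equals Σ |c_n|^2.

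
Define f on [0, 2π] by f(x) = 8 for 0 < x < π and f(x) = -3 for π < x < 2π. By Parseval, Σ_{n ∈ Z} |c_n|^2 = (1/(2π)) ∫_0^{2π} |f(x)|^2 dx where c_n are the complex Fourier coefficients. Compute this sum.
Σ |c_n|^2 = 73/2

Parseval equates the L^2 energy of f (normalised by 1/(2π)) with the ℓ^2 sum of its Fourier coefficients: (1/(2π)) ∫_0^{2π} |f|^2 = Σ |c_n|^2.
Compute the left side: (1/(2π)) [∫_0^π 8^2 dx + ∫_π^{2π} (-3)^2 dx] = (1/(2π)) · (64π + 9π) = (64 + 9)/2 = 73/2.
So Σ_{n ∈ Z} |c_n|^2 = 73/2.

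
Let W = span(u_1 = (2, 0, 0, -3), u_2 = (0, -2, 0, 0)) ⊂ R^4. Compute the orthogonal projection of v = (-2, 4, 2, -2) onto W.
proj_W(v) = (4/13, 4, 0, -6/13)

Set up U = [u_1 | ... | u_2] ∈ R^(4×2). The projector onto W = col(U) is P = U (U^T U)^(-1) U^T.
Compute U^T U =
  [13, 0]
  [0, 4],
and U^T v = (2, -8).
Solve U^T U · c = U^T v for the coefficients: c = (2/13, -2). The projection is proj_W(v) = U c.
Check: (v - proj_W(v)) · u_1 = 0  (should be 0).
Check: (v - proj_W(v)) · u_2 = 0  (should be 0).
Result: proj_W(v) = (4/13, 4, 0, -6/13).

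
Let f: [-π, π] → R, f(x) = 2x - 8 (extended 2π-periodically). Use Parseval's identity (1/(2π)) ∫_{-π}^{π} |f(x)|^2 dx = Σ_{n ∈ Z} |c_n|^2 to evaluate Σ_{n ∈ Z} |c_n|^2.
Σ |c_n|^2 = 4π^2/3 + 64

Expand and integrate term by term over [-π, π]:
  ∫ (2x)^2 dx = 4·(2π^3/3); ∫ 2·2·(-8)·x dx = 0 (odd integrand); ∫ (-8)^2 dx = 64·2π.
So (1/(2π)) ∫_{-π}^{π} (2x - 8)^2 dx = 4π^2/3 + 64 = 4π^2/3 + 64.
Parseval ⇒ Σ |c_n|^2 = 4π^2/3 + 64.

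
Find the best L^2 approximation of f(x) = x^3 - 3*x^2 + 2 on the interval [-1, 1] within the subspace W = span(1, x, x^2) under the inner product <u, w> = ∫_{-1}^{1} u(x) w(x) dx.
g(x) = -3*x^2 + 3*x/5 + 2

The best approximation g ∈ W is the orthogonal projection of f onto W. Writing g = a_0 + a_1 x + a_2 x^2, the coefficients solve the normal equations G · a = b where
  G_{ij} = <φ_i, φ_j> and b_i = <f, φ_i>, with φ_0 = 1, φ_1 = x, φ_2 = x^2.
G =
  [2, 0, 2/3]
  [0, 2/3, 0]
  [2/3, 0, 2/5],
b = (2, 2/5, 2/15).
Solving gives a_0 = 2, a_1 = 3/5, a_2 = -3, so
  g(x) = -3*x^2 + 3*x/5 + 2.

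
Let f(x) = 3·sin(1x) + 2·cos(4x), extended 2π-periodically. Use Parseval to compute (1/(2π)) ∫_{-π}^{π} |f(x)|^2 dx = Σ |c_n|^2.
Σ |c_n|^2 = 13/2

Expand |f|^2 and use orthogonality of {sin(nx), cos(mx)} on [-π, π]:
  ∫_{-π}^{π} sin(nx)^2 dx = π, ∫ cos(mx)^2 dx = π, and cross terms integrate to 0.
So ∫_{-π}^{π} f(x)^2 dx = 3^2 · π + 2^2 · π = (9 + 4)π.
Divide by 2π: (9 + 4)/2 = 13/2.
By Parseval, this equals Σ |c_n|^2.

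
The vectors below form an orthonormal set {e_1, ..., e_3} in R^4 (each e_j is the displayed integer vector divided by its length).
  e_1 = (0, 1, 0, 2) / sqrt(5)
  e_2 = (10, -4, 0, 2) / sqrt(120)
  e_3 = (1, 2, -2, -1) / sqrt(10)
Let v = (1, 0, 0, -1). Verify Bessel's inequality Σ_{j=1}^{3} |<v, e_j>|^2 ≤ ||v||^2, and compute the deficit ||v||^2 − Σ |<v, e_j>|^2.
Σ |<v, e_j>|^2 = 26/15; ||v||^2 = 2; deficit = 4/15

Write each e_j = u_j / sqrt(<u_j, u_j>) where u_j is the displayed integer vector. Then <v, e_j> = <v, u_j> / sqrt(<u_j, u_j>), so |<v, e_j>|^2 = <v, u_j>^2 / <u_j, u_j>.
Coefficients: <v, e_1> = -2/sqrt(5), <v, e_2> = 8/sqrt(120), <v, e_3> = 2/sqrt(10).
Square and sum: Σ |<v, e_j>|^2 = 26/15.
Compute ||v||^2 = v·v = 2.
Deficit = 2 − 26/15 = 4/15 ≥ 0, confirming Bessel's inequality. (The deficit equals ||v − Σ <v,e_j> e_j||^2, the squared distance from v to span{e_j}.)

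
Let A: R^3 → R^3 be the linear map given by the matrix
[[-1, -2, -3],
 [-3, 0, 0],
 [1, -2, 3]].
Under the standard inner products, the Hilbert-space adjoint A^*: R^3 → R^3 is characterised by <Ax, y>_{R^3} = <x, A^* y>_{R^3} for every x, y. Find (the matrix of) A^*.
A^* = A^T =
[[-1, -3, 1],
 [-2, 0, -2],
 [-3, 0, 3]]

For real matrices with standard dot products, the defining identity <Ax, y> = <x, A^* y> gives (Ax)^T y = x^T (A^*) y, i.e. x^T A^T y = x^T (A^*) y. Since this holds for all x, y, we must have A^* = A^T. Therefore
A^* =
[[-1, -3, 1],
 [-2, 0, -2],
 [-3, 0, 3]].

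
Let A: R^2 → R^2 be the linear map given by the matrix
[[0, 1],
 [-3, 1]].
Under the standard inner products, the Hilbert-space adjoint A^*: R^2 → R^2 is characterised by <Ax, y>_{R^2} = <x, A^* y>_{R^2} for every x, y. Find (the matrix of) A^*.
A^* = A^T =
[[0, -3],
 [1, 1]]

For real matrices with standard dot products, the defining identity <Ax, y> = <x, A^* y> gives (Ax)^T y = x^T (A^*) y, i.e. x^T A^T y = x^T (A^*) y. Since this holds for all x, y, we must have A^* = A^T. Therefore
A^* =
[[0, -3],
 [1, 1]].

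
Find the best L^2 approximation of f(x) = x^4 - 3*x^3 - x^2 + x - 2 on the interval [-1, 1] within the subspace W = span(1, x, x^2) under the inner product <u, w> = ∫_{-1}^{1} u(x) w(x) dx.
g(x) = -x^2/7 - 4*x/5 - 73/35

The best approximation g ∈ W is the orthogonal projection of f onto W. Writing g = a_0 + a_1 x + a_2 x^2, the coefficients solve the normal equations G · a = b where
  G_{ij} = <φ_i, φ_j> and b_i = <f, φ_i>, with φ_0 = 1, φ_1 = x, φ_2 = x^2.
G =
  [2, 0, 2/3]
  [0, 2/3, 0]
  [2/3, 0, 2/5],
b = (-64/15, -8/15, -152/105).
Solving gives a_0 = -73/35, a_1 = -4/5, a_2 = -1/7, so
  g(x) = -x^2/7 - 4*x/5 - 73/35.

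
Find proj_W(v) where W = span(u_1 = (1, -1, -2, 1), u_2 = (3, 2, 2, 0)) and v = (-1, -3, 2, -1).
proj_W(v) = (-9/5, -1/5, 2/5, -3/5)

Set up U = [u_1 | ... | u_2] ∈ R^(4×2). The projector onto W = col(U) is P = U (U^T U)^(-1) U^T.
Compute U^T U =
  [7, -3]
  [-3, 17],
and U^T v = (-3, -5).
Solve U^T U · c = U^T v for the coefficients: c = (-3/5, -2/5). The projection is proj_W(v) = U c.
Check: (v - proj_W(v)) · u_1 = 0  (should be 0).
Check: (v - proj_W(v)) · u_2 = 0  (should be 0).
Result: proj_W(v) = (-9/5, -1/5, 2/5, -3/5).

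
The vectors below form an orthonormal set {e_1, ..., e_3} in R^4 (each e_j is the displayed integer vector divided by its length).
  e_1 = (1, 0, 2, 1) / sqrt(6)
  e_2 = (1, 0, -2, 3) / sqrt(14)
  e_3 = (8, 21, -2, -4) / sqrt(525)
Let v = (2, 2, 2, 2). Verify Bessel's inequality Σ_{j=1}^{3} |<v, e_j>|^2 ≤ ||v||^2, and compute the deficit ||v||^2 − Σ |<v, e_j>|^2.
Σ |<v, e_j>|^2 = 396/25; ||v||^2 = 16; deficit = 4/25

Write each e_j = u_j / sqrt(<u_j, u_j>) where u_j is the displayed integer vector. Then <v, e_j> = <v, u_j> / sqrt(<u_j, u_j>), so |<v, e_j>|^2 = <v, u_j>^2 / <u_j, u_j>.
Coefficients: <v, e_1> = 8/sqrt(6), <v, e_2> = 4/sqrt(14), <v, e_3> = 46/sqrt(525).
Square and sum: Σ |<v, e_j>|^2 = 396/25.
Compute ||v||^2 = v·v = 16.
Deficit = 16 − 396/25 = 4/25 ≥ 0, confirming Bessel's inequality. (The deficit equals ||v − Σ <v,e_j> e_j||^2, the squared distance from v to span{e_j}.)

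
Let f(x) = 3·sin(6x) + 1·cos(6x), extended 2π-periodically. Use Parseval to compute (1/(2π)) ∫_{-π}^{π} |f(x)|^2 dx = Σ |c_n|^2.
Σ |c_n|^2 = 5

Expand |f|^2 and use orthogonality of {sin(nx), cos(mx)} on [-π, π]:
  ∫_{-π}^{π} sin(nx)^2 dx = π, ∫ cos(mx)^2 dx = π, and cross terms integrate to 0.
So ∫_{-π}^{π} f(x)^2 dx = 3^2 · π + 1^2 · π = (9 + 1)π.
Divide by 2π: (9 + 1)/2 = 5.
By Parseval, this equals Σ |c_n|^2.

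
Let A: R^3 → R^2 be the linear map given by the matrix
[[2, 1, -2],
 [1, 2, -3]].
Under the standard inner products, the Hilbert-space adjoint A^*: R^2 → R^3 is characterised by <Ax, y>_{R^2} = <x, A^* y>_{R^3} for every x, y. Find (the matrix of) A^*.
A^* = A^T =
[[2, 1],
 [1, 2],
 [-2, -3]]

For real matrices with standard dot products, the defining identity <Ax, y> = <x, A^* y> gives (Ax)^T y = x^T (A^*) y, i.e. x^T A^T y = x^T (A^*) y. Since this holds for all x, y, we must have A^* = A^T. Therefore
A^* =
[[2, 1],
 [1, 2],
 [-2, -3]].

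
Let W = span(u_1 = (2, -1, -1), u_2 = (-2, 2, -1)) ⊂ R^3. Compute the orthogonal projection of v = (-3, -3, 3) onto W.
proj_W(v) = (-42/29, -27/29, 117/29)

Set up U = [u_1 | ... | u_2] ∈ R^(3×2). The projector onto W = col(U) is P = U (U^T U)^(-1) U^T.
Compute U^T U =
  [6, -5]
  [-5, 9],
and U^T v = (-6, -3).
Solve U^T U · c = U^T v for the coefficients: c = (-69/29, -48/29). The projection is proj_W(v) = U c.
Check: (v - proj_W(v)) · u_1 = 0  (should be 0).
Check: (v - proj_W(v)) · u_2 = 0  (should be 0).
Result: proj_W(v) = (-42/29, -27/29, 117/29).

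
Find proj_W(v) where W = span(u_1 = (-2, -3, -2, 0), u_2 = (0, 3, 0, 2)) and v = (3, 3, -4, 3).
proj_W(v) = (-22/35, 111/35, -22/35, 96/35)

Set up U = [u_1 | ... | u_2] ∈ R^(4×2). The projector onto W = col(U) is P = U (U^T U)^(-1) U^T.
Compute U^T U =
  [17, -9]
  [-9, 13],
and U^T v = (-7, 15).
Solve U^T U · c = U^T v for the coefficients: c = (11/35, 48/35). The projection is proj_W(v) = U c.
Check: (v - proj_W(v)) · u_1 = 0  (should be 0).
Check: (v - proj_W(v)) · u_2 = 0  (should be 0).
Result: proj_W(v) = (-22/35, 111/35, -22/35, 96/35).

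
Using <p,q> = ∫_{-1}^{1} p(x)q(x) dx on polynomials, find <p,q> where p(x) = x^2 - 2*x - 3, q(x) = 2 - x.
<p,q> = -28/3

Expand the product: p(x)·q(x) = -x^3 + 4*x^2 - x - 6.
∫_{-1}^{1} of each monomial x^k gives [2/(k+1) if k even, 0 if k odd]. Integrating term-by-term (or equivalently evaluating the antiderivative F(x) = -x^4/4 + 4*x^3/3 - x^2/2 - 6*x at the endpoints):
  F(1) − F(−1) = -65/12 − (47/12) = -28/3.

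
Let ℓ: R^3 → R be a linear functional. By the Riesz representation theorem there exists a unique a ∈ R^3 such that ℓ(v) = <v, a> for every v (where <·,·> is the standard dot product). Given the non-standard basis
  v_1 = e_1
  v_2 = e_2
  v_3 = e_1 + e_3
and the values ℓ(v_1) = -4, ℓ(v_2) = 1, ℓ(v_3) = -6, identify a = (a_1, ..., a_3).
a = (-4, 1, -2)

Write a = (a_1, ..., a_3) in the standard basis. For each basis vector v_i, ℓ(v_i) = <v_i, a> is a linear equation in the a_j's. Collect the n equations into a matrix system V a = ℓ, where row i of V is v_i (expressed in the standard basis). Since V is invertible (lower-triangular with 1s on the diagonal, up to permutation), solve by back-substitution:
  V =
[[1, 0, 0],
 [0, 1, 0],
 [1, 0, 1]]
  V a = (-4, 1, -6)
Solving gives a = (-4, 1, -2).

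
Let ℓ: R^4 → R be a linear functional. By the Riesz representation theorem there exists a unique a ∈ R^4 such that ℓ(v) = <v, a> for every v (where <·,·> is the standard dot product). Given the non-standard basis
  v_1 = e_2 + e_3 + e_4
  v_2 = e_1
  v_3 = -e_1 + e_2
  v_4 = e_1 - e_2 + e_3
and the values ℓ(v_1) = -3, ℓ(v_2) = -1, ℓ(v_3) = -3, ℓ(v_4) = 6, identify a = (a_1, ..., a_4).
a = (-1, -4, 3, -2)

Write a = (a_1, ..., a_4) in the standard basis. For each basis vector v_i, ℓ(v_i) = <v_i, a> is a linear equation in the a_j's. Collect the n equations into a matrix system V a = ℓ, where row i of V is v_i (expressed in the standard basis). Since V is invertible (lower-triangular with 1s on the diagonal, up to permutation), solve by back-substitution:
  V =
[[0, 1, 1, 1],
 [1, 0, 0, 0],
 [-1, 1, 0, 0],
 [1, -1, 1, 0]]
  V a = (-3, -1, -3, 6)
Solving gives a = (-1, -4, 3, -2).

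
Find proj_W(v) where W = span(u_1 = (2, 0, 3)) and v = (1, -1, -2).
proj_W(v) = (-8/13, 0, -12/13)

Set up U = [u_1 | ... | u_1] ∈ R^(3×1). The projector onto W = col(U) is P = U (U^T U)^(-1) U^T.
Compute U^T U =
  [13],
and U^T v = (-4).
Solve U^T U · c = U^T v for the coefficients: c = (-4/13). The projection is proj_W(v) = U c.
Check: (v - proj_W(v)) · u_1 = 0  (should be 0).
Result: proj_W(v) = (-8/13, 0, -12/13).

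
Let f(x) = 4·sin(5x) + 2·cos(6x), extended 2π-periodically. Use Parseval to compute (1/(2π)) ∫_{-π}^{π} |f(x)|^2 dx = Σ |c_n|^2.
Σ |c_n|^2 = 10

Expand |f|^2 and use orthogonality of {sin(nx), cos(mx)} on [-π, π]:
  ∫_{-π}^{π} sin(nx)^2 dx = π, ∫ cos(mx)^2 dx = π, and cross terms integrate to 0.
So ∫_{-π}^{π} f(x)^2 dx = 4^2 · π + 2^2 · π = (16 + 4)π.
Divide by 2π: (16 + 4)/2 = 10.
By Parseval, this equals Σ |c_n|^2.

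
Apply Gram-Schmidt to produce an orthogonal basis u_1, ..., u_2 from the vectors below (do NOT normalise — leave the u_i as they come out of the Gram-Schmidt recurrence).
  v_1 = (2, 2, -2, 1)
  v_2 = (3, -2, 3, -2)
Orthogonal basis:
  u_1 = (2, 2, -2, 1)
  u_2 = (51/13, -14/13, 27/13, -20/13)

Apply the Gram-Schmidt recurrence
  u_1 = v_1
  u_i = v_i − Σ_{j<i} ((v_i · u_j) / (u_j · u_j)) · u_j.

Step by step this gives:
  u_1 = (2, 2, -2, 1)
  u_2 = (51/13, -14/13, 27/13, -20/13)

Orthogonality check:
  u_2 · u_1 = 0 (should be 0)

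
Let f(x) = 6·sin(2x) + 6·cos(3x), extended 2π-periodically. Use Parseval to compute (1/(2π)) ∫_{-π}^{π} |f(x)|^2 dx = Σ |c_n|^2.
Σ |c_n|^2 = 36

Expand |f|^2 and use orthogonality of {sin(nx), cos(mx)} on [-π, π]:
  ∫_{-π}^{π} sin(nx)^2 dx = π, ∫ cos(mx)^2 dx = π, and cross terms integrate to 0.
So ∫_{-π}^{π} f(x)^2 dx = 6^2 · π + 6^2 · π = (36 + 36)π.
Divide by 2π: (36 + 36)/2 = 36.
By Parseval, this equals Σ |c_n|^2.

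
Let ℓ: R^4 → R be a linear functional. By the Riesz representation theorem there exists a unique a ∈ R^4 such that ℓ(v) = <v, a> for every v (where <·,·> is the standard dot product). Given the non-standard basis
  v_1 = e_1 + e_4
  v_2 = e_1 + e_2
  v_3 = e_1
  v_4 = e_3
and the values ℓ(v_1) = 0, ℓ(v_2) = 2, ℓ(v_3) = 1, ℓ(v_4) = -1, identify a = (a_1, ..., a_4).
a = (1, 1, -1, -1)

Write a = (a_1, ..., a_4) in the standard basis. For each basis vector v_i, ℓ(v_i) = <v_i, a> is a linear equation in the a_j's. Collect the n equations into a matrix system V a = ℓ, where row i of V is v_i (expressed in the standard basis). Since V is invertible (lower-triangular with 1s on the diagonal, up to permutation), solve by back-substitution:
  V =
[[1, 0, 0, 1],
 [1, 1, 0, 0],
 [1, 0, 0, 0],
 [0, 0, 1, 0]]
  V a = (0, 2, 1, -1)
Solving gives a = (1, 1, -1, -1).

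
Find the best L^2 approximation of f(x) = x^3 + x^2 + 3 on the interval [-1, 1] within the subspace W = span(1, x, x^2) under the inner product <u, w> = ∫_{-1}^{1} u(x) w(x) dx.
g(x) = x^2 + 3*x/5 + 3

The best approximation g ∈ W is the orthogonal projection of f onto W. Writing g = a_0 + a_1 x + a_2 x^2, the coefficients solve the normal equations G · a = b where
  G_{ij} = <φ_i, φ_j> and b_i = <f, φ_i>, with φ_0 = 1, φ_1 = x, φ_2 = x^2.
G =
  [2, 0, 2/3]
  [0, 2/3, 0]
  [2/3, 0, 2/5],
b = (20/3, 2/5, 12/5).
Solving gives a_0 = 3, a_1 = 3/5, a_2 = 1, so
  g(x) = x^2 + 3*x/5 + 3.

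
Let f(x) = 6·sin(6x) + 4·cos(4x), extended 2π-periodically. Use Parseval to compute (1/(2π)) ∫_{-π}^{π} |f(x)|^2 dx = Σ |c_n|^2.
Σ |c_n|^2 = 26

Expand |f|^2 and use orthogonality of {sin(nx), cos(mx)} on [-π, π]:
  ∫_{-π}^{π} sin(nx)^2 dx = π, ∫ cos(mx)^2 dx = π, and cross terms integrate to 0.
So ∫_{-π}^{π} f(x)^2 dx = 6^2 · π + 4^2 · π = (36 + 16)π.
Divide by 2π: (36 + 16)/2 = 26.
By Parseval, this equals Σ |c_n|^2.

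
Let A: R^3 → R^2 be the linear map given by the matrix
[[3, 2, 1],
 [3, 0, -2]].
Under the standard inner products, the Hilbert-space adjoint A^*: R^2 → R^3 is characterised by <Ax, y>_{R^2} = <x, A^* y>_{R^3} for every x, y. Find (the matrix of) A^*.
A^* = A^T =
[[3, 3],
 [2, 0],
 [1, -2]]

For real matrices with standard dot products, the defining identity <Ax, y> = <x, A^* y> gives (Ax)^T y = x^T (A^*) y, i.e. x^T A^T y = x^T (A^*) y. Since this holds for all x, y, we must have A^* = A^T. Therefore
A^* =
[[3, 3],
 [2, 0],
 [1, -2]].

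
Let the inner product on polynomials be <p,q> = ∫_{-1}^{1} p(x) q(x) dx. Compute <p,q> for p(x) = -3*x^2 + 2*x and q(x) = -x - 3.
<p,q> = 14/3

Expand the product: p(x)·q(x) = 3*x^3 + 7*x^2 - 6*x.
∫_{-1}^{1} of each monomial x^k gives [2/(k+1) if k even, 0 if k odd]. Integrating term-by-term (or equivalently evaluating the antiderivative F(x) = 3*x^4/4 + 7*x^3/3 - 3*x^2 at the endpoints):
  F(1) − F(−1) = 1/12 − (-55/12) = 14/3.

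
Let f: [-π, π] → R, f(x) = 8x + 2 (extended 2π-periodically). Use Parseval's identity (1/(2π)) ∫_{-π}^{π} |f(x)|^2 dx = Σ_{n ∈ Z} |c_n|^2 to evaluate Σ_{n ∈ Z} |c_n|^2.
Σ |c_n|^2 = 64π^2/3 + 4

Expand and integrate term by term over [-π, π]:
  ∫ (8x)^2 dx = 64·(2π^3/3); ∫ 2·8·(2)·x dx = 0 (odd integrand); ∫ 2^2 dx = 4·2π.
So (1/(2π)) ∫_{-π}^{π} (8x + 2)^2 dx = 64π^2/3 + 4 = 64π^2/3 + 4.
Parseval ⇒ Σ |c_n|^2 = 64π^2/3 + 4.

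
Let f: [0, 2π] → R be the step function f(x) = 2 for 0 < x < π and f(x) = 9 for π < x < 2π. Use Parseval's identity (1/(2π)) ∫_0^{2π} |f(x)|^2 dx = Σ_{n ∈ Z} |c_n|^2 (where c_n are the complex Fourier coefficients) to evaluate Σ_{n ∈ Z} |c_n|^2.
Σ |c_n|^2 = 85/2

Parseval equates the L^2 energy of f (normalised by 1/(2π)) with the ℓ^2 sum of its Fourier coefficients: (1/(2π)) ∫_0^{2π} |f|^2 = Σ |c_n|^2.
Compute the left side: (1/(2π)) [∫_0^π 2^2 dx + ∫_π^{2π} 9^2 dx] = (1/(2π)) · (4π + 81π) = (4 + 81)/2 = 85/2.
So Σ_{n ∈ Z} |c_n|^2 = 85/2.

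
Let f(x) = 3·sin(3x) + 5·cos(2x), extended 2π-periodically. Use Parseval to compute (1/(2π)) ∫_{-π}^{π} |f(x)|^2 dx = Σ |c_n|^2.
Σ |c_n|^2 = 17

Expand |f|^2 and use orthogonality of {sin(nx), cos(mx)} on [-π, π]:
  ∫_{-π}^{π} sin(nx)^2 dx = π, ∫ cos(mx)^2 dx = π, and cross terms integrate to 0.
So ∫_{-π}^{π} f(x)^2 dx = 3^2 · π + 5^2 · π = (9 + 25)π.
Divide by 2π: (9 + 25)/2 = 17.
By Parseval, this equals Σ |c_n|^2.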